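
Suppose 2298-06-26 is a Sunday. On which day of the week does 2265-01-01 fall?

Sunday

Count forward from the earlier date (January 1, 2265) to the later (June 26, 2298):
Day-of-year of January 1, 2265: 1.
Day-of-year of June 26, 2298: 177.
2265 has 365 days, so 365 − 1 = 364 days remain in 2265.
Full years 2266–2297: 24 common + 8 leap = 24×365 + 8×366 = 11688 days.
Total: 364 + 11688 + 177 = 12229 days.
12229 is a multiple of 7, so 2265-01-01 falls on the same weekday: Sunday.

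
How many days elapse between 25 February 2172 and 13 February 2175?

1084

Day-of-year of February 25, 2172: 56.
Day-of-year of February 13, 2175: 44.
2172 has 366 days, so 366 − 56 = 310 days remain in 2172.
Full years: 2173: 365; 2174: 365. Sum = 730.
Total: 310 + 730 + 44 = 1084 days.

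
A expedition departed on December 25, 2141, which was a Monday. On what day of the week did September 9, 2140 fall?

Count forward from the earlier date (September 9, 2140) to the later (December 25, 2141):
September 2140: 30 − 9 = 21 days remain.
Then 14 full months totalling 426 days.
December 1–25, 2141: 25 days.
Total: 21 + 426 + 25 = 472 days.
472 mod 7 = 3, so 3 days before Monday is Friday.

Friday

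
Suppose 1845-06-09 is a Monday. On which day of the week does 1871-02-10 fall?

From June 9, 1845 to June 9, 1870: 25 years, of which 6 contain a Feb 29 — 19×365 + 6×366 = 9131 days.
June 1870: 30 − 9 = 21 days remain.
Then July (31), August (31), September (30), October (31), November (30), December (31), January (31): 31 + 31 + 30 + 31 + 30 + 31 + 31 = 215 days.
February 1–10, 1871: 10 days (1871 is not a leap year).
Residual: 246 days.
Total: 9377 days.
9377 mod 7 = 4, so 4 days after Monday is Friday.

Friday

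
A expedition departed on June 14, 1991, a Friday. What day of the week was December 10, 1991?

June 1991: 30 − 14 = 16 days remain.
Then July (31), August (31), September (30), October (31), November (30): 31 + 31 + 30 + 31 + 30 = 153 days.
December 1–10, 1991: 10 days.
Total: 16 + 153 + 10 = 179 days.
179 mod 7 = 4, so 4 days after Friday is Tuesday.

Tuesday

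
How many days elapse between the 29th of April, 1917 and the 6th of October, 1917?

160

April 1917: 30 − 29 = 1 day remains.
Then May (31), June (30), July (31), August (31), September (30): 31 + 30 + 31 + 31 + 30 = 153 days.
October 1–6, 1917: 6 days.
Total: 1 + 153 + 6 = 160 days.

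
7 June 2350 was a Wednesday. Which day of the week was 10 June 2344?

Saturday

Count forward from the earlier date (June 10, 2344) to the later (June 7, 2350):
June 10, 2344 → June 10, 2345: 365 days.
June 10, 2345 → June 10, 2346: 365 days.
June 10, 2346 → June 10, 2347: 365 days.
June 10, 2347 → June 10, 2348: 366 days (2348 is a leap year).
June 10, 2348 → June 10, 2349: 365 days.
June 2349: 30 − 10 = 20 days remain.
Then 11 full months totalling 335 days.
June 1–7, 2350: 7 days.
Residual: 362 days.
Total: 2188 days.
2188 mod 7 = 4, so 4 days before Wednesday is Saturday.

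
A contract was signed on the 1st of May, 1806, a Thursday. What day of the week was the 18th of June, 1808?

Saturday

Day-of-year of May 1, 1806: 121.
Day-of-year of June 18, 1808: 170.
1806 has 365 days, so 365 − 121 = 244 days remain in 1806.
Full years: 1807: 365. Sum = 365.
Total: 244 + 365 + 170 = 779 days.
779 mod 7 = 2, so 2 days after Thursday is Saturday.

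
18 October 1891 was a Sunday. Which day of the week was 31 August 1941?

Sunday

From October 18, 1891 to October 18, 1940: 49 years, of which 12 contain a Feb 29 — 37×365 + 12×366 = 17897 days.
(1900 is not a leap year (divisible by 100 but not 400).)
October 1940: 31 − 18 = 13 days remain.
Then 9 full months totalling 273 days.
August 1–31, 1941: 31 days.
Residual: 317 days.
Total: 18214 days.
18214 is a multiple of 7, so 31 August 1941 falls on the same weekday: Sunday.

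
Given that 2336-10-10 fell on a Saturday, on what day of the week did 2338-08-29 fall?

October 2336: 31 − 10 = 21 days remain.
Then 21 full months totalling 638 days.
August 1–29, 2338: 29 days.
Total: 21 + 638 + 29 = 688 days.
688 mod 7 = 2, so 2 days after Saturday is Monday.

Monday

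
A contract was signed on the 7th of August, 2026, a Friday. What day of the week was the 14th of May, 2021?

Friday

Count forward from the earlier date (May 14, 2021) to the later (August 7, 2026):
May 14, 2021 → May 14, 2022: 365 days.
May 14, 2022 → May 14, 2023: 365 days.
May 14, 2023 → May 14, 2024: 366 days (2024 is a leap year).
May 14, 2024 → May 14, 2025: 365 days.
May 14, 2025 → May 14, 2026: 365 days.
May 2026: 31 − 14 = 17 days remain.
Then June (30), July (31): 30 + 31 = 61 days.
August 1–7, 2026: 7 days.
Residual: 85 days.
Total: 1911 days.
1911 is a multiple of 7, so the 14th of May, 2021 falls on the same weekday: Friday.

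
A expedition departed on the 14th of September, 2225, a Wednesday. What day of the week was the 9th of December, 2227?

Sunday

Day-of-year of September 14, 2225: 257.
Day-of-year of December 9, 2227: 343.
2225 has 365 days, so 365 − 257 = 108 days remain in 2225.
Full years: 2226: 365. Sum = 365.
Total: 108 + 365 + 343 = 816 days.
816 mod 7 = 4, so 4 days after Wednesday is Sunday.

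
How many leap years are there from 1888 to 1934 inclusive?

11

Years divisible by 4 in [1888, 1934]: 1888, 1892, 1896, 1900, 1904, 1908, 1912, 1916, 1920, 1924, 1928, 1932.
Of these, 1900 is divisible by 100 but not 400, so not leap.
Leap years: 12 − 1 = 11.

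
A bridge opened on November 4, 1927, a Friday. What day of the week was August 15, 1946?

Thursday

Day-of-year of November 4, 1927: 308.
Day-of-year of August 15, 1946: 227.
1927 has 365 days, so 365 − 308 = 57 days remain in 1927.
Full years 1928–1945: 13 common + 5 leap = 13×365 + 5×366 = 6575 days.
Total: 57 + 6575 + 227 = 6859 days.
6859 mod 7 = 6, so 6 days after Friday is Thursday.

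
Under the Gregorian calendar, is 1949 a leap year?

1949 is not a leap year.

No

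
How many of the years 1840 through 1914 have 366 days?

18

Years divisible by 4: 1840, 1844, …, 1912 — 19 in all.
Of these, 1900 is divisible by 100 but not 400, so not leap.
Leap years: 19 − 1 = 18.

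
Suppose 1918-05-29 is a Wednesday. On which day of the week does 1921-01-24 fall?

Monday

Day-of-year of May 29, 1918: 149.
Day-of-year of January 24, 1921: 24.
1918 has 365 days, so 365 − 149 = 216 days remain in 1918.
Full years: 1919: 365; 1920: 366. Sum = 731.
Total: 216 + 731 + 24 = 971 days.
971 mod 7 = 5, so 5 days after Wednesday is Monday.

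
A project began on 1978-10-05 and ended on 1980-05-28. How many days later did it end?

601

Day-of-year of October 5, 1978: 278.
Day-of-year of May 28, 1980: 149.
1978 has 365 days, so 365 − 278 = 87 days remain in 1978.
Full years: 1979: 365. Sum = 365.
Total: 87 + 365 + 149 = 601 days.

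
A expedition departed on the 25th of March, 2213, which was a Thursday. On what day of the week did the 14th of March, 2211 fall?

Thursday

Count forward from the earlier date (March 14, 2211) to the later (March 25, 2213):
March 2211: 31 − 14 = 17 days remain.
Then 23 full months totalling 700 days.
March 1–25, 2213: 25 days.
Total: 17 + 700 + 25 = 742 days.
742 is a multiple of 7, so the 14th of March, 2211 falls on the same weekday: Thursday.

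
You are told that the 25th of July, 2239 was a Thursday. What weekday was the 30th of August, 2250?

From July 25, 2239 to July 25, 2250: 11 years, of which 3 contain a Feb 29 — 8×365 + 3×366 = 4018 days.
July 2250: 31 − 25 = 6 days remain.
August 1–30, 2250: 30 days.
Residual: 36 days.
Total: 4054 days.
4054 mod 7 = 1, so 1 day after Thursday is Friday.

Friday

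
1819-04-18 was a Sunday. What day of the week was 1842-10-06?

Thursday

From April 18, 1819 to April 18, 1842: 23 years, of which 6 contain a Feb 29 — 17×365 + 6×366 = 8401 days.
April 1842: 30 − 18 = 12 days remain.
Then May (31), June (30), July (31), August (31), September (30): 31 + 30 + 31 + 31 + 30 = 153 days.
October 1–6, 1842: 6 days.
Residual: 171 days.
Total: 8572 days.
8572 mod 7 = 4, so 4 days after Sunday is Thursday.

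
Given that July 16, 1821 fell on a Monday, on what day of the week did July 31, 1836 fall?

From July 16, 1821 to July 16, 1836: 15 years, of which 4 contain a Feb 29 — 11×365 + 4×366 = 5479 days.
Within July 1836: 31 − 16 = 15 days.
Total: 5494 days.
5494 mod 7 = 6, so 6 days after Monday is Sunday.

Sunday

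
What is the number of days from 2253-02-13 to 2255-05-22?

February 2253: 28 − 13 = 15 days remain (2253 is not a leap year, so February has 28 days).
Then 26 full months totalling 791 days.
May 1–22, 2255: 22 days.
Total: 15 + 791 + 22 = 828 days.

828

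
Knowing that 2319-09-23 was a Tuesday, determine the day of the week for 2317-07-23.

Count forward from the earlier date (July 23, 2317) to the later (September 23, 2319):
July 23, 2317 → July 23, 2318: 365 days.
July 23, 2318 → July 23, 2319: 365 days.
July 2319: 31 − 23 = 8 days remain.
Then August (31): 31 days.
September 1–23, 2319: 23 days.
Residual: 62 days.
Total: 792 days.
792 mod 7 = 1, so 1 day before Tuesday is Monday.

Monday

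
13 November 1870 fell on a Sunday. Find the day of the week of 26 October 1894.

From November 13, 1870 to November 13, 1893: 23 years, of which 6 contain a Feb 29 — 17×365 + 6×366 = 8401 days.
November 1893: 30 − 13 = 17 days remain.
Then 10 full months totalling 304 days.
October 1–26, 1894: 26 days.
Residual: 347 days.
Total: 8748 days.
8748 mod 7 = 5, so 5 days after Sunday is Friday.

Friday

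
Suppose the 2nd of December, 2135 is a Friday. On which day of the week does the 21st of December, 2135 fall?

Wednesday

Within December 2135: 21 − 2 = 19 days.
19 mod 7 = 5, so 5 days after Friday is Wednesday.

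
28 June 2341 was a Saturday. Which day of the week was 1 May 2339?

Monday

Count forward from the earlier date (May 1, 2339) to the later (June 28, 2341):
Day-of-year of May 1, 2339: 121.
Day-of-year of June 28, 2341: 179.
2339 has 365 days, so 365 − 121 = 244 days remain in 2339.
Full years: 2340: 366. Sum = 366.
Total: 244 + 366 + 179 = 789 days.
789 mod 7 = 5, so 5 days before Saturday is Monday.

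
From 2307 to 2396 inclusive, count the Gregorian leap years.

Years divisible by 4: 2308, 2312, …, 2396 — 23 in all.
No century exceptions apply. Count: 23.

23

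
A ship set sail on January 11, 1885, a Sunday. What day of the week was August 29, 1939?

Tuesday

From January 11, 1885 to January 11, 1939: 54 years, of which 12 contain a Feb 29 — 42×365 + 12×366 = 19722 days.
(1900 is not a leap year (divisible by 100 but not 400).)
January 1939: 31 − 11 = 20 days remain.
Then February 1939 (28), March (31), April (30), May (31), June (30), July (31): 28 + 31 + 30 + 31 + 30 + 31 = 181 days.
August 1–29, 1939: 29 days.
Residual: 230 days.
Total: 19952 days.
19952 mod 7 = 2, so 2 days after Sunday is Tuesday.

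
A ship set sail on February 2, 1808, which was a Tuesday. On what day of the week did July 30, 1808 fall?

Saturday

February 1808: 29 − 2 = 27 days remain (1808 is a leap year, so February has 29 days).
Then March (31), April (30), May (31), June (30): 31 + 30 + 31 + 30 = 122 days.
July 1–30, 1808: 30 days.
Total: 27 + 122 + 30 = 179 days.
179 mod 7 = 4, so 4 days after Tuesday is Saturday.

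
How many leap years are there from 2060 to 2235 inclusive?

Years divisible by 4: 2060, 2064, …, 2232 — 44 in all.
Of these, 2100, 2200 are divisible by 100 but not 400, so not leap.
Leap years: 44 − 2 = 42.

42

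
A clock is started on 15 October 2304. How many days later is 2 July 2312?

From October 15, 2304 to October 15, 2311: 7 years, of which 1 contains a Feb 29 — 6×365 + 1×366 = 2556 days.
October 2311: 31 − 15 = 16 days remain.
Then November (30), December (31), January (31), February 2312 (29), March (31), April (30), May (31), June (30): 30 + 31 + 31 + 29 + 31 + 30 + 31 + 30 = 243 days.
July 1–2, 2312: 2 days.
Residual: 261 days.
Total: 2817 days.

2817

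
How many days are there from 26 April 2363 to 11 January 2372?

Day-of-year of April 26, 2363: 116.
Day-of-year of January 11, 2372: 11.
2363 has 365 days, so 365 − 116 = 249 days remain in 2363.
Full years 2364–2371: 6 common + 2 leap = 6×365 + 2×366 = 2922 days.
Total: 249 + 2922 + 11 = 3182 days.

3182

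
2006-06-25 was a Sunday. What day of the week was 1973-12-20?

Count forward from the earlier date (December 20, 1973) to the later (June 25, 2006):
Day-of-year of December 20, 1973: 354.
Day-of-year of June 25, 2006: 176.
1973 has 365 days, so 365 − 354 = 11 days remain in 1973.
Full years 1974–2005: 24 common + 8 leap = 24×365 + 8×366 = 11688 days.
Total: 11 + 11688 + 176 = 11875 days.
11875 mod 7 = 3, so 3 days before Sunday is Thursday.

Thursday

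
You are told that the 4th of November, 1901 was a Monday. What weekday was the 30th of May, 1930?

Day-of-year of November 4, 1901: 308.
Day-of-year of May 30, 1930: 150.
1901 has 365 days, so 365 − 308 = 57 days remain in 1901.
Full years 1902–1929: 21 common + 7 leap = 21×365 + 7×366 = 10227 days.
Total: 57 + 10227 + 150 = 10434 days.
10434 mod 7 = 4, so 4 days after Monday is Friday.

Friday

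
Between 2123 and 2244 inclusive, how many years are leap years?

30

Years divisible by 4: 2124, 2128, …, 2244 — 31 in all.
Of these, 2200 is divisible by 100 but not 400, so not leap.
Leap years: 31 − 1 = 30.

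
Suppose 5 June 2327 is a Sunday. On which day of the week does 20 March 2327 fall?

Sunday

Count forward from the earlier date (March 20, 2327) to the later (June 5, 2327):
March 2327: 31 − 20 = 11 days remain.
Then April (30), May (31): 30 + 31 = 61 days.
June 1–5, 2327: 5 days.
Total: 11 + 61 + 5 = 77 days.
77 is a multiple of 7, so 20 March 2327 falls on the same weekday: Sunday.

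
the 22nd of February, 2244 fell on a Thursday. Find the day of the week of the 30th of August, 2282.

From February 22, 2244 to February 22, 2282: 38 years, of which 10 contain a Feb 29 — 28×365 + 10×366 = 13880 days.
February 2282: 28 − 22 = 6 days remain (2282 is not a leap year, so February has 28 days).
Then March (31), April (30), May (31), June (30), July (31): 31 + 30 + 31 + 30 + 31 = 153 days.
August 1–30, 2282: 30 days.
Residual: 189 days.
Total: 14069 days.
14069 mod 7 = 6, so 6 days after Thursday is Wednesday.

Wednesday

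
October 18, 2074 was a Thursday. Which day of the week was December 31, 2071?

Thursday

Count forward from the earlier date (December 31, 2071) to the later (October 18, 2074):
December 31, 2071 → December 31, 2072: 366 days (2072 is a leap year).
December 31, 2072 → December 31, 2073: 365 days.
December 2073: 31 − 31 = 0 days remain.
Then 9 full months totalling 273 days.
October 1–18, 2074: 18 days.
Residual: 291 days.
Total: 1022 days.
1022 is a multiple of 7, so December 31, 2071 falls on the same weekday: Thursday.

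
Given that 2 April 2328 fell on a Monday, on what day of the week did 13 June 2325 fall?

Saturday

Count forward from the earlier date (June 13, 2325) to the later (April 2, 2328):
June 13, 2325 → June 13, 2326: 365 days.
June 13, 2326 → June 13, 2327: 365 days.
June 2327: 30 − 13 = 17 days remain.
Then 9 full months totalling 275 days.
April 1–2, 2328: 2 days.
Residual: 294 days.
Total: 1024 days.
1024 mod 7 = 2, so 2 days before Monday is Saturday.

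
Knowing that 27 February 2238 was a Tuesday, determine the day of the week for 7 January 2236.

Thursday

Count forward from the earlier date (January 7, 2236) to the later (February 27, 2238):
January 2236: 31 − 7 = 24 days remain.
Then 24 full months totalling 731 days.
February 1–27, 2238: 27 days (2238 is not a leap year).
Total: 24 + 731 + 27 = 782 days.
782 mod 7 = 5, so 5 days before Tuesday is Thursday.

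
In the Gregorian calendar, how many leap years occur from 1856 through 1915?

Years divisible by 4: 1856, 1860, …, 1912 — 15 in all.
Of these, 1900 is divisible by 100 but not 400, so not leap.
Leap years: 15 − 1 = 14.

14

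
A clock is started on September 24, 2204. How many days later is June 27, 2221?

From September 24, 2204 to September 24, 2220: 16 years, of which 4 contain a Feb 29 — 12×365 + 4×366 = 5844 days.
September 2220: 30 − 24 = 6 days remain.
Then October (31), November (30), December (31), January (31), February 2221 (28), March (31), April (30), May (31): 31 + 30 + 31 + 31 + 28 + 31 + 30 + 31 = 243 days.
June 1–27, 2221: 27 days.
Residual: 276 days.
Total: 6120 days.

6120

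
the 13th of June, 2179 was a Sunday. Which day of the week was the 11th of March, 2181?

Day-of-year of June 13, 2179: 164.
Day-of-year of March 11, 2181: 70.
2179 has 365 days, so 365 − 164 = 201 days remain in 2179.
Full years: 2180: 366. Sum = 366.
Total: 201 + 366 + 70 = 637 days.
637 is a multiple of 7, so the 11th of March, 2181 falls on the same weekday: Sunday.

Sunday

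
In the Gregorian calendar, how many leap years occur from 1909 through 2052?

36

Years divisible by 4: 1912, 1916, …, 2052 — 36 in all.
2000 is divisible by 400, so still leap.
No century exceptions apply. Count: 36.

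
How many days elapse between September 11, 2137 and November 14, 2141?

1525

September 11, 2137 → September 11, 2138: 365 days.
September 11, 2138 → September 11, 2139: 365 days.
September 11, 2139 → September 11, 2140: 366 days (2140 is a leap year).
September 11, 2140 → September 11, 2141: 365 days.
September 2141: 30 − 11 = 19 days remain.
Then October (31): 31 days.
November 1–14, 2141: 14 days.
Residual: 64 days.
Total: 1525 days.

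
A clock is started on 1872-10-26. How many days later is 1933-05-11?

Day-of-year of October 26, 1872: 300.
Day-of-year of May 11, 1933: 131.
1872 has 366 days, so 366 − 300 = 66 days remain in 1872.
Full years 1873–1932: 46 common + 14 leap = 46×365 + 14×366 = 21914 days.
Total: 66 + 21914 + 131 = 22111 days.

22111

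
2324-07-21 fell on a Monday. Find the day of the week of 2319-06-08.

Count forward from the earlier date (June 8, 2319) to the later (July 21, 2324):
Day-of-year of June 8, 2319: 159.
Day-of-year of July 21, 2324: 203.
2319 has 365 days, so 365 − 159 = 206 days remain in 2319.
Full years: 2320: 366; 2321: 365; 2322: 365; 2323: 365. Sum = 1461.
Total: 206 + 1461 + 203 = 1870 days.
1870 mod 7 = 1, so 1 day before Monday is Sunday.

Sunday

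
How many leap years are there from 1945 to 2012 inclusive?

17

Years divisible by 4: 1948, 1952, …, 2012 — 17 in all.
2000 is divisible by 400, so still leap.
No century exceptions apply. Count: 17.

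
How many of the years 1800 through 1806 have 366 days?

Years divisible by 4 in [1800, 1806]: 1800, 1804.
Of these, 1800 is divisible by 100 but not 400, so not leap.
Leap years: 2 − 1 = 1.

1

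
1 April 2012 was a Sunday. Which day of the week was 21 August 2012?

Tuesday

April 2012: 30 − 1 = 29 days remain.
Then May (31), June (30), July (31): 31 + 30 + 31 = 92 days.
August 1–21, 2012: 21 days.
Total: 29 + 92 + 21 = 142 days.
142 mod 7 = 2, so 2 days after Sunday is Tuesday.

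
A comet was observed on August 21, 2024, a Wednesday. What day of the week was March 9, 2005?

Count forward from the earlier date (March 9, 2005) to the later (August 21, 2024):
From March 9, 2005 to March 9, 2024: 19 years, of which 5 contain a Feb 29 — 14×365 + 5×366 = 6940 days.
March 2024: 31 − 9 = 22 days remain.
Then April (30), May (31), June (30), July (31): 30 + 31 + 30 + 31 = 122 days.
August 1–21, 2024: 21 days.
Residual: 165 days.
Total: 7105 days.
7105 is a multiple of 7, so March 9, 2005 falls on the same weekday: Wednesday.

Wednesday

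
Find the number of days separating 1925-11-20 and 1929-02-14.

1182

Day-of-year of November 20, 1925: 324.
Day-of-year of February 14, 1929: 45.
1925 has 365 days, so 365 − 324 = 41 days remain in 1925.
Full years: 1926: 365; 1927: 365; 1928: 366. Sum = 1096.
Total: 41 + 1096 + 45 = 1182 days.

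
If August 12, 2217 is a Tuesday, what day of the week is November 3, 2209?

Friday

Count forward from the earlier date (November 3, 2209) to the later (August 12, 2217):
Day-of-year of November 3, 2209: 307.
Day-of-year of August 12, 2217: 224.
2209 has 365 days, so 365 − 307 = 58 days remain in 2209.
Full years 2210–2216: 5 common + 2 leap = 5×365 + 2×366 = 2557 days.
Total: 58 + 2557 + 224 = 2839 days.
2839 mod 7 = 4, so 4 days before Tuesday is Friday.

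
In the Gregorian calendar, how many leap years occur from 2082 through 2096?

4

Years divisible by 4 in [2082, 2096]: 2084, 2088, 2092, 2096.
No century exceptions apply. Count: 4.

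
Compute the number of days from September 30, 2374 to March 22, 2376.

September 30, 2374 → September 30, 2375: 365 days.
September 2375: 30 − 30 = 0 days remain.
Then October (31), November (30), December (31), January (31), February 2376 (29): 31 + 30 + 31 + 31 + 29 = 152 days.
March 1–22, 2376: 22 days.
Residual: 174 days.
Total: 539 days.

539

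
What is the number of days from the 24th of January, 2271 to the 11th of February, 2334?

Day-of-year of January 24, 2271: 24.
Day-of-year of February 11, 2334: 42.
2271 has 365 days, so 365 − 24 = 341 days remain in 2271.
Full years 2272–2333: 47 common + 15 leap = 47×365 + 15×366 = 22645 days.
Total: 341 + 22645 + 42 = 23028 days.

23028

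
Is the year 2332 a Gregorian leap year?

Yes

2332 is a leap year.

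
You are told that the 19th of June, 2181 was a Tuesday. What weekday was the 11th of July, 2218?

Saturday

From June 19, 2181 to June 19, 2218: 37 years, of which 8 contain a Feb 29 — 29×365 + 8×366 = 13513 days.
(2200 is not a leap year (divisible by 100 but not 400).)
June 2218: 30 − 19 = 11 days remain.
July 1–11, 2218: 11 days.
Residual: 22 days.
Total: 13535 days.
13535 mod 7 = 4, so 4 days after Tuesday is Saturday.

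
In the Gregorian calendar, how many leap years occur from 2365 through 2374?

Years divisible by 4 in [2365, 2374]: 2368, 2372.
No century exceptions apply. Count: 2.

2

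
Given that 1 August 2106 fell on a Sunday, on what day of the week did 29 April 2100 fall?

Count forward from the earlier date (April 29, 2100) to the later (August 1, 2106):
Day-of-year of April 29, 2100: 119.
Day-of-year of August 1, 2106: 213.
2100 has 365 days, so 365 − 119 = 246 days remain in 2100.
Full years: 2101: 365; 2102: 365; 2103: 365; 2104: 366; 2105: 365. Sum = 1826.
Total: 246 + 1826 + 213 = 2285 days.
2285 mod 7 = 3, so 3 days before Sunday is Thursday.

Thursday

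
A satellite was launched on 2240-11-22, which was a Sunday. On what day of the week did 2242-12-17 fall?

Saturday

Day-of-year of November 22, 2240: 327.
Day-of-year of December 17, 2242: 351.
2240 has 366 days, so 366 − 327 = 39 days remain in 2240.
Full years: 2241: 365. Sum = 365.
Total: 39 + 365 + 351 = 755 days.
755 mod 7 = 6, so 6 days after Sunday is Saturday.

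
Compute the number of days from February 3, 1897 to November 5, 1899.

February 3, 1897 → February 3, 1898: 365 days.
February 3, 1898 → February 3, 1899: 365 days.
February 1899: 28 − 3 = 25 days remain (1899 is not a leap year, so February has 28 days).
Then March (31), April (30), May (31), June (30), July (31), August (31), September (30), October (31): 31 + 30 + 31 + 30 + 31 + 31 + 30 + 31 = 245 days.
November 1–5, 1899: 5 days.
Residual: 275 days.
Total: 1005 days.

1005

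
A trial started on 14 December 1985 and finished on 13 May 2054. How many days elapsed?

24987

From December 14, 1985 to December 14, 2053: 68 years, of which 17 contain a Feb 29 — 51×365 + 17×366 = 24837 days.
(2000 is a leap year (divisible by 400).)
December 2053: 31 − 14 = 17 days remain.
Then January (31), February 2054 (28), March (31), April (30): 31 + 28 + 31 + 30 = 120 days.
May 1–13, 2054: 13 days.
Residual: 150 days.
Total: 24987 days.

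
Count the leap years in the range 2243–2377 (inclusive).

Years divisible by 4: 2244, 2248, …, 2376 — 34 in all.
Of these, 2300 is divisible by 100 but not 400, so not leap.
Leap years: 34 − 1 = 33.

33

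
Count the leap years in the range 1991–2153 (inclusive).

Years divisible by 4: 1992, 1996, …, 2152 — 41 in all.
Of these, 2100 is divisible by 100 but not 400, so not leap.
2000 is divisible by 400, so still leap.
Leap years: 41 − 1 = 40.

40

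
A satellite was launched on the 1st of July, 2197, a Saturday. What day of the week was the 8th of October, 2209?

Sunday

Day-of-year of July 1, 2197: 182.
Day-of-year of October 8, 2209: 281.
2197 has 365 days, so 365 − 182 = 183 days remain in 2197.
Full years 2198–2208: 9 common + 2 leap = 9×365 + 2×366 = 4017 days.
Total: 183 + 4017 + 281 = 4481 days.
4481 mod 7 = 1, so 1 day after Saturday is Sunday.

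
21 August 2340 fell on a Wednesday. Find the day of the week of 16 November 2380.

From August 21, 2340 to August 21, 2380: 40 years, of which 10 contain a Feb 29 — 30×365 + 10×366 = 14610 days.
August 2380: 31 − 21 = 10 days remain.
Then September (30), October (31): 30 + 31 = 61 days.
November 1–16, 2380: 16 days.
Residual: 87 days.
Total: 14697 days.
14697 mod 7 = 4, so 4 days after Wednesday is Sunday.

Sunday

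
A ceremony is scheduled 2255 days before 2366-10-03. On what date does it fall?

2360-07-31

Count 2255 days before October 3, 2366:
July 31, 2360 → July 31, 2361: 365 days.
July 31, 2361 → July 31, 2362: 365 days.
July 31, 2362 → July 31, 2363: 365 days.
July 31, 2363 → July 31, 2364: 366 days (2364 is a leap year).
July 31, 2364 → July 31, 2365: 365 days.
July 31, 2365 → July 31, 2366: 365 days.
July 2366: 31 − 31 = 0 days remain.
Then August (31), September (30): 31 + 30 = 61 days.
October 1–3, 2366: 3 days.
Residual: 64 days.
Total: 2255 days.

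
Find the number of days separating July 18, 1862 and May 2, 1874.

4306

From July 18, 1862 to July 18, 1873: 11 years, of which 3 contain a Feb 29 — 8×365 + 3×366 = 4018 days.
July 1873: 31 − 18 = 13 days remain.
Then 9 full months totalling 273 days.
May 1–2, 1874: 2 days.
Residual: 288 days.
Total: 4306 days.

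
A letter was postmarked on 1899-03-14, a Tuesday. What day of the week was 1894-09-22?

Saturday

Count forward from the earlier date (September 22, 1894) to the later (March 14, 1899):
September 22, 1894 → September 22, 1895: 365 days.
September 22, 1895 → September 22, 1896: 366 days (1896 is a leap year).
September 22, 1896 → September 22, 1897: 365 days.
September 22, 1897 → September 22, 1898: 365 days.
September 1898: 30 − 22 = 8 days remain.
Then October (31), November (30), December (31), January (31), February 1899 (28): 31 + 30 + 31 + 31 + 28 = 151 days.
March 1–14, 1899: 14 days.
Residual: 173 days.
Total: 1634 days.
1634 mod 7 = 3, so 3 days before Tuesday is Saturday.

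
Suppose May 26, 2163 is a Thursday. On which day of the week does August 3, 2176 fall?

Day-of-year of May 26, 2163: 146.
Day-of-year of August 3, 2176: 216.
2163 has 365 days, so 365 − 146 = 219 days remain in 2163.
Full years 2164–2175: 9 common + 3 leap = 9×365 + 3×366 = 4383 days.
Total: 219 + 4383 + 216 = 4818 days.
4818 mod 7 = 2, so 2 days after Thursday is Saturday.

Saturday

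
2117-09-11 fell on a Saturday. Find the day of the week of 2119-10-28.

Day-of-year of September 11, 2117: 254.
Day-of-year of October 28, 2119: 301.
2117 has 365 days, so 365 − 254 = 111 days remain in 2117.
Full years: 2118: 365. Sum = 365.
Total: 111 + 365 + 301 = 777 days.
777 is a multiple of 7, so 2119-10-28 falls on the same weekday: Saturday.

Saturday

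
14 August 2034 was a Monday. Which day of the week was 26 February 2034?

Count forward from the earlier date (February 26, 2034) to the later (August 14, 2034):
February 2034: 28 − 26 = 2 days remain (2034 is not a leap year, so February has 28 days).
Then March (31), April (30), May (31), June (30), July (31): 31 + 30 + 31 + 30 + 31 = 153 days.
August 1–14, 2034: 14 days.
Total: 2 + 153 + 14 = 169 days.
169 mod 7 = 1, so 1 day before Monday is Sunday.

Sunday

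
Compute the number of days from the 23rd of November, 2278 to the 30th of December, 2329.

18664

Day-of-year of November 23, 2278: 327.
Day-of-year of December 30, 2329: 364.
2278 has 365 days, so 365 − 327 = 38 days remain in 2278.
Full years 2279–2328: 38 common + 12 leap = 38×365 + 12×366 = 18262 days.
Total: 38 + 18262 + 364 = 18664 days.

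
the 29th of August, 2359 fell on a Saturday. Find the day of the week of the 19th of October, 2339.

Count forward from the earlier date (October 19, 2339) to the later (August 29, 2359):
Day-of-year of October 19, 2339: 292.
Day-of-year of August 29, 2359: 241.
2339 has 365 days, so 365 − 292 = 73 days remain in 2339.
Full years 2340–2358: 14 common + 5 leap = 14×365 + 5×366 = 6940 days.
Total: 73 + 6940 + 241 = 7254 days.
7254 mod 7 = 2, so 2 days before Saturday is Thursday.

Thursday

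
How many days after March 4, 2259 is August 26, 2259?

175

March 2259: 31 − 4 = 27 days remain.
Then April (30), May (31), June (30), July (31): 30 + 31 + 30 + 31 = 122 days.
August 1–26, 2259: 26 days.
Total: 27 + 122 + 26 = 175 days.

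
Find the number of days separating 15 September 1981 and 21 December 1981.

97

September 1981: 30 − 15 = 15 days remain.
Then October (31), November (30): 31 + 30 = 61 days.
December 1–21, 1981: 21 days.
Total: 15 + 61 + 21 = 97 days.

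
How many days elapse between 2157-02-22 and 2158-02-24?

367

February 22, 2157 → February 22, 2158: 365 days.
Within February 2158: 24 − 22 = 2 days.
Total: 367 days.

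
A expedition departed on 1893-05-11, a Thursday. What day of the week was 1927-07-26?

Tuesday

Day-of-year of May 11, 1893: 131.
Day-of-year of July 26, 1927: 207.
1893 has 365 days, so 365 − 131 = 234 days remain in 1893.
Full years 1894–1926: 26 common + 7 leap = 26×365 + 7×366 = 12052 days.
Total: 234 + 12052 + 207 = 12493 days.
12493 mod 7 = 5, so 5 days after Thursday is Tuesday.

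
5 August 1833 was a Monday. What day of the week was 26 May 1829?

Count forward from the earlier date (May 26, 1829) to the later (August 5, 1833):
Day-of-year of May 26, 1829: 146.
Day-of-year of August 5, 1833: 217.
1829 has 365 days, so 365 − 146 = 219 days remain in 1829.
Full years: 1830: 365; 1831: 365; 1832: 366. Sum = 1096.
Total: 219 + 1096 + 217 = 1532 days.
1532 mod 7 = 6, so 6 days before Monday is Tuesday.

Tuesday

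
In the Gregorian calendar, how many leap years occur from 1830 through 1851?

Years divisible by 4 in [1830, 1851]: 1832, 1836, 1840, 1844, 1848.
No century exceptions apply. Count: 5.

5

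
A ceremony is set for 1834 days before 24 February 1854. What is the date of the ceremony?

16 February 1849

Count 1834 days before February 24, 1854:
Day-of-year of February 16, 1849: 47.
Day-of-year of February 24, 1854: 55.
1849 has 365 days, so 365 − 47 = 318 days remain in 1849.
Full years: 1850: 365; 1851: 365; 1852: 366; 1853: 365. Sum = 1461.
Total: 318 + 1461 + 55 = 1834 days.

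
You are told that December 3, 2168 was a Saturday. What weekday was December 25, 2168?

Within December 2168: 25 − 3 = 22 days.
22 mod 7 = 1, so 1 day after Saturday is Sunday.

Sunday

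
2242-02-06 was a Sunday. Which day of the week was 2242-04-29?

Friday

February 2242: 28 − 6 = 22 days remain (2242 is not a leap year, so February has 28 days).
Then March (31): 31 days.
April 1–29, 2242: 29 days.
Total: 22 + 31 + 29 = 82 days.
82 mod 7 = 5, so 5 days after Sunday is Friday.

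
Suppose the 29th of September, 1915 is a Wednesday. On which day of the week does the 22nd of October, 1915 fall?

Friday

September 1915: 30 − 29 = 1 day remains.
October 1–22, 1915: 22 days.
Total: 1 + 22 = 23 days.
23 mod 7 = 2, so 2 days after Wednesday is Friday.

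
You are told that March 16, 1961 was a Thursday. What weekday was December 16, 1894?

Count forward from the earlier date (December 16, 1894) to the later (March 16, 1961):
From December 16, 1894 to December 16, 1960: 66 years, of which 16 contain a Feb 29 — 50×365 + 16×366 = 24106 days.
(1900 is not a leap year (divisible by 100 but not 400).)
December 1960: 31 − 16 = 15 days remain.
Then January (31), February 1961 (28): 31 + 28 = 59 days.
March 1–16, 1961: 16 days.
Residual: 90 days.
Total: 24196 days.
24196 mod 7 = 4, so 4 days before Thursday is Sunday.

Sunday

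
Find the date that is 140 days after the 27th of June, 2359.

the 14th of November, 2359

Count 140 days after June 27, 2359:
June 2359: 30 − 27 = 3 days remain.
Then July (31), August (31), September (30), October (31): 31 + 31 + 30 + 31 = 123 days.
November 1–14, 2359: 14 days.
Total: 3 + 123 + 14 = 140 days.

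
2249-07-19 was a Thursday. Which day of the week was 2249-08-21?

July 2249: 31 − 19 = 12 days remain.
August 1–21, 2249: 21 days.
Total: 12 + 21 = 33 days.
33 mod 7 = 5, so 5 days after Thursday is Tuesday.

Tuesday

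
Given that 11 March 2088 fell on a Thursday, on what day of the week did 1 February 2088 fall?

Sunday

Count forward from the earlier date (February 1, 2088) to the later (March 11, 2088):
February 2088: 29 − 1 = 28 days remain (2088 is a leap year, so February has 29 days).
March 1–11, 2088: 11 days.
Total: 28 + 11 = 39 days.
39 mod 7 = 4, so 4 days before Thursday is Sunday.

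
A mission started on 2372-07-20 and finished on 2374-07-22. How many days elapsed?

Day-of-year of July 20, 2372: 202.
Day-of-year of July 22, 2374: 203.
2372 has 366 days, so 366 − 202 = 164 days remain in 2372.
Full years: 2373: 365. Sum = 365.
Total: 164 + 365 + 203 = 732 days.

732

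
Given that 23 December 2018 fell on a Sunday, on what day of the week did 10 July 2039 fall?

Day-of-year of December 23, 2018: 357.
Day-of-year of July 10, 2039: 191.
2018 has 365 days, so 365 − 357 = 8 days remain in 2018.
Full years 2019–2038: 15 common + 5 leap = 15×365 + 5×366 = 7305 days.
Total: 8 + 7305 + 191 = 7504 days.
7504 is a multiple of 7, so 10 July 2039 falls on the same weekday: Sunday.

Sunday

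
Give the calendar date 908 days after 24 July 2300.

18 January 2303

Count 908 days after July 24, 2300:
Day-of-year of July 24, 2300: 205.
Day-of-year of January 18, 2303: 18.
2300 has 365 days, so 365 − 205 = 160 days remain in 2300.
Full years: 2301: 365; 2302: 365. Sum = 730.
Total: 160 + 730 + 18 = 908 days.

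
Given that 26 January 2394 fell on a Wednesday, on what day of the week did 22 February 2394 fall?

January 2394: 31 − 26 = 5 days remain.
February 1–22, 2394: 22 days (2394 is not a leap year).
Total: 5 + 22 = 27 days.
27 mod 7 = 6, so 6 days after Wednesday is Tuesday.

Tuesday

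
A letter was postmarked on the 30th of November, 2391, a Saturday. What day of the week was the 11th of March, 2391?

Count forward from the earlier date (March 11, 2391) to the later (November 30, 2391):
March 2391: 31 − 11 = 20 days remain.
Then April (30), May (31), June (30), July (31), August (31), September (30), October (31): 30 + 31 + 30 + 31 + 31 + 30 + 31 = 214 days.
November 1–30, 2391: 30 days.
Total: 20 + 214 + 30 = 264 days.
264 mod 7 = 5, so 5 days before Saturday is Monday.

Monday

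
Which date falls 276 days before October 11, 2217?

January 8, 2217

Count 276 days before October 11, 2217:
January 2217: 31 − 8 = 23 days remain.
Then February 2217 (28), March (31), April (30), May (31), June (30), July (31), August (31), September (30): 28 + 31 + 30 + 31 + 30 + 31 + 31 + 30 = 242 days.
October 1–11, 2217: 11 days.
Total: 23 + 242 + 11 = 276 days.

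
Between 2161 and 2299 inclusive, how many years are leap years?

33

Years divisible by 4: 2164, 2168, …, 2296 — 34 in all.
Of these, 2200 is divisible by 100 but not 400, so not leap.
Leap years: 34 − 1 = 33.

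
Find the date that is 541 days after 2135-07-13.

2137-01-04

Count 541 days after July 13, 2135:
July 13, 2135 → July 13, 2136: 366 days (2136 is a leap year).
July 2136: 31 − 13 = 18 days remain.
Then August (31), September (30), October (31), November (30), December (31): 31 + 30 + 31 + 30 + 31 = 153 days.
January 1–4, 2137: 4 days.
Residual: 175 days.
Total: 541 days.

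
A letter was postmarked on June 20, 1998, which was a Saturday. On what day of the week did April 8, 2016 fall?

Friday

From June 20, 1998 to June 20, 2015: 17 years, of which 4 contain a Feb 29 — 13×365 + 4×366 = 6209 days.
(2000 is a leap year (divisible by 400).)
June 2015: 30 − 20 = 10 days remain.
Then 9 full months totalling 275 days.
April 1–8, 2016: 8 days.
Residual: 293 days.
Total: 6502 days.
6502 mod 7 = 6, so 6 days after Saturday is Friday.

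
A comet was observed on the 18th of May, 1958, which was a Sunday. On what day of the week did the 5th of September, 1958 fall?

Friday

May 1958: 31 − 18 = 13 days remain.
Then June (30), July (31), August (31): 30 + 31 + 31 = 92 days.
September 1–5, 1958: 5 days.
Total: 13 + 92 + 5 = 110 days.
110 mod 7 = 5, so 5 days after Sunday is Friday.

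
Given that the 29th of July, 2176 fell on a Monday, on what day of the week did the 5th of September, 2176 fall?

July 2176: 31 − 29 = 2 days remain.
Then August (31): 31 days.
September 1–5, 2176: 5 days.
Total: 2 + 31 + 5 = 38 days.
38 mod 7 = 3, so 3 days after Monday is Thursday.

Thursday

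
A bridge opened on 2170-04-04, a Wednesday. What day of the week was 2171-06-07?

Friday

April 4, 2170 → April 4, 2171: 365 days.
April 2171: 30 − 4 = 26 days remain.
Then May (31): 31 days.
June 1–7, 2171: 7 days.
Residual: 64 days.
Total: 429 days.
429 mod 7 = 2, so 2 days after Wednesday is Friday.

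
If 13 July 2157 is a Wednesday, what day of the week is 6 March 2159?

July 2157: 31 − 13 = 18 days remain.
Then 19 full months totalling 577 days.
March 1–6, 2159: 6 days.
Total: 18 + 577 + 6 = 601 days.
601 mod 7 = 6, so 6 days after Wednesday is Tuesday.

Tuesday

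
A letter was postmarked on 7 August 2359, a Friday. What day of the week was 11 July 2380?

Friday

Day-of-year of August 7, 2359: 219.
Day-of-year of July 11, 2380: 193.
2359 has 365 days, so 365 − 219 = 146 days remain in 2359.
Full years 2360–2379: 15 common + 5 leap = 15×365 + 5×366 = 7305 days.
Total: 146 + 7305 + 193 = 7644 days.
7644 is a multiple of 7, so 11 July 2380 falls on the same weekday: Friday.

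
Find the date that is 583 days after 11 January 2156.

16 August 2157

Count 583 days after January 11, 2156:
January 11, 2156 → January 11, 2157: 366 days (2156 is a leap year).
January 2157: 31 − 11 = 20 days remain.
Then February 2157 (28), March (31), April (30), May (31), June (30), July (31): 28 + 31 + 30 + 31 + 30 + 31 = 181 days.
August 1–16, 2157: 16 days.
Residual: 217 days.
Total: 583 days.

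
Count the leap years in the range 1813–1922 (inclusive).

Years divisible by 4: 1816, 1820, …, 1920 — 27 in all.
Of these, 1900 is divisible by 100 but not 400, so not leap.
Leap years: 27 − 1 = 26.

26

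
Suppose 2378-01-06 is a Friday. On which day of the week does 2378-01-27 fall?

Within January 2378: 27 − 6 = 21 days.
21 is a multiple of 7, so 2378-01-27 falls on the same weekday: Friday.

Friday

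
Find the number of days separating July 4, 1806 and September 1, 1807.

Day-of-year of July 4, 1806: 185.
Day-of-year of September 1, 1807: 244.
1806 has 365 days, so 365 − 185 = 180 days remain in 1806.
Total: 180 + 244 = 424 days.

424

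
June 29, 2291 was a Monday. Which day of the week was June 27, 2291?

Saturday

Count forward from the earlier date (June 27, 2291) to the later (June 29, 2291):
Within June 2291: 29 − 27 = 2 days.
2 mod 7 = 2, so 2 days before Monday is Saturday.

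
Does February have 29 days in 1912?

1912 is a leap year.

Yes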